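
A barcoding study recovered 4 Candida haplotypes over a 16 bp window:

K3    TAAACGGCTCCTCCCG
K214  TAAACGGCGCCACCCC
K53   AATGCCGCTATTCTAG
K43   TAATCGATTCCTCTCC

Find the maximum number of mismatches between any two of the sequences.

Pairwise Hamming distances:
  K3 vs K214: 3
  K3 vs K53: 8
  K3 vs K43: 5
  K214 vs K53: 11
  K214 vs K43: 6
  K53 vs K43: 10
The largest is 11, between K214 and K53.

11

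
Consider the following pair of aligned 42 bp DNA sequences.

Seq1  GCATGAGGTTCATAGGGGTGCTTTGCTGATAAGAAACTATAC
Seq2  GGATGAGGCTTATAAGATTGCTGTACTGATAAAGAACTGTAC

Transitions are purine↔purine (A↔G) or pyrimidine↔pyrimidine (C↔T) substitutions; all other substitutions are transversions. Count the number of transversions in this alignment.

Mismatches occur at site 2 (C→G, transversion), site 9 (T→C, transition), site 11 (C→T, transition), site 15 (G→A, transition), site 17 (G→A, transition), site 18 (G→T, transversion), site 23 (T→G, transversion), site 25 (G→A, transition), site 33 (G→A, transition), site 34 (A→G, transition), site 39 (A→G, transition).
Of the 11 differences, 8 transitions and 3 transversions, so the answer is 3.

3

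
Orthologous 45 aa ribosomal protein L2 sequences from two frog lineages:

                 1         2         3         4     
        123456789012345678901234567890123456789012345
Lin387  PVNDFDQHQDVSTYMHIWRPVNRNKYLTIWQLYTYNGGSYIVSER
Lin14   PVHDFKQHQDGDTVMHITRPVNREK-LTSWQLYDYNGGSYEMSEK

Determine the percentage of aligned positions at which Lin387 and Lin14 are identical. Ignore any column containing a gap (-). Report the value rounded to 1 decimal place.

72.7%

Excluding the 1 gap column leaves 44 comparable sites.
Mismatches occur at site 3 (N↔H), site 6 (D↔K), site 11 (V↔G), site 12 (S↔D), site 14 (Y↔V), site 18 (W↔T), site 24 (N↔E), site 29 (I↔S), site 34 (T↔D), site 41 (I↔E), site 42 (V↔M), site 45 (R↔K).
32 of the 44 comparable sites match, so the percent identity is 32/44 × 100 = 72.7%.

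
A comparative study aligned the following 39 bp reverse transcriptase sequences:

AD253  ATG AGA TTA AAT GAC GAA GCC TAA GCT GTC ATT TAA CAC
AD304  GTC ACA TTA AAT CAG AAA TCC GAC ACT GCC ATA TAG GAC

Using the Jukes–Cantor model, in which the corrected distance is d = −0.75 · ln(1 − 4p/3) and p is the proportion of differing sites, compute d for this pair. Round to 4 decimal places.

0.4885

Differing sites — 1:A/G; 3:G/C; 5:G/C; 13:G/C; 15:C/G; 16:G/A; 19:G/T; 22:T/G; 24:A/C; 25:G/A; 29:T/C; 33:T/A; 36:A/G; 37:C/G.
p = 14/39 = 0.358974.
d = −0.75 · ln(1 − (4/3)·0.358974) = −0.75 · ln(0.521368) = −0.75 · (-0.651299) = 0.4885.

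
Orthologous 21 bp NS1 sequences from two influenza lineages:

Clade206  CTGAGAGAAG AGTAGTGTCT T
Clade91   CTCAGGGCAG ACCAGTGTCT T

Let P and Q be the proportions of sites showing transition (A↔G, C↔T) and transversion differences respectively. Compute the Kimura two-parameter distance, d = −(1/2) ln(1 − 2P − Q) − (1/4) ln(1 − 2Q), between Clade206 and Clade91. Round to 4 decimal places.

Differing sites — 3:G/C (Tv); 6:A/G (Ti); 8:A/C (Tv); 12:G/C (Tv); 13:T/C (Ti).
Of the 5 differences, 2 transitions and 3 transversions over 21 sites: P = 2/21 = 0.095238, Q = 3/21 = 0.142857.
d = −0.5·ln(0.666667) − 0.25·ln(0.714286) = −0.5·(-0.405465) − 0.25·(-0.336472) = 0.2869.

0.2869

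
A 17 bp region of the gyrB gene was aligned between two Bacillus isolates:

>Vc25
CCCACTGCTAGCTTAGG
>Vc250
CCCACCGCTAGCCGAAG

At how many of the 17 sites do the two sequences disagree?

The sequences differ at positions 6 (T/C), 13 (T/C), 14 (T/G), 16 (G/A).
That gives 4 mismatches out of 17 aligned sites, so the Hamming distance is 4.

4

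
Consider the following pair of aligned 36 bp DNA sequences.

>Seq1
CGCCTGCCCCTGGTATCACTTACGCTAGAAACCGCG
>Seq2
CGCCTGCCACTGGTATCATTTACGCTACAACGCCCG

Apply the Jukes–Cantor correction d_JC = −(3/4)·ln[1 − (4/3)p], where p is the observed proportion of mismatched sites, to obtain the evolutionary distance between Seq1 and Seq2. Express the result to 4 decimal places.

Mismatches occur at site 9 (C/A), site 19 (C/T), site 28 (G/C), site 31 (A/C), site 32 (C/G), site 34 (G/C).
p = 6/36 = 0.166667.
d = −0.75 · ln(1 − (4/3)·0.166667) = −0.75 · ln(0.777777) = −0.75 · (-0.251315) = 0.1885.

0.1885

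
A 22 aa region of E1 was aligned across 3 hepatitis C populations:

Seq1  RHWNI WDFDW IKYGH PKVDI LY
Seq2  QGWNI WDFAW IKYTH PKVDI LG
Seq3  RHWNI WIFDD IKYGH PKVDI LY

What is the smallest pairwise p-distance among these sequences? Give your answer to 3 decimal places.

0.091

Pairwise Hamming distances:
  Seq1 vs Seq2: 5
  Seq1 vs Seq3: 2
  Seq2 vs Seq3: 7
The smallest is 2 mismatches, between Seq1 and Seq3; p = 2/22 = 0.091.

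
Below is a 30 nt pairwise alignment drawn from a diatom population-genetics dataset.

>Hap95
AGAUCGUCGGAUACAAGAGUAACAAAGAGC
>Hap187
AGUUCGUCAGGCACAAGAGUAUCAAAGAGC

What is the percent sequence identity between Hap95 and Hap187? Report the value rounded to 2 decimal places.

83.33%

Mismatches occur at site 3 (A/U), site 9 (G/A), site 11 (A/G), site 12 (U/C), site 22 (A/U).
25 of the 30 sites match, so the percent identity is 25/30 × 100 = 83.33%.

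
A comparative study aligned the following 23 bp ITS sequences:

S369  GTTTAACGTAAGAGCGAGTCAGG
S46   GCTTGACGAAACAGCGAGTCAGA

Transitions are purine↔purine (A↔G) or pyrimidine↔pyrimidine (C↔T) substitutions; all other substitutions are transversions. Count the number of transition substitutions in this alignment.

3

The sequences differ at positions 2 (T/C, transition), 5 (A/G, transition), 9 (T/A, transversion), 12 (G/C, transversion), 23 (G/A, transition).
Of the 5 differences, 3 transitions and 2 transversions, so the answer is 3.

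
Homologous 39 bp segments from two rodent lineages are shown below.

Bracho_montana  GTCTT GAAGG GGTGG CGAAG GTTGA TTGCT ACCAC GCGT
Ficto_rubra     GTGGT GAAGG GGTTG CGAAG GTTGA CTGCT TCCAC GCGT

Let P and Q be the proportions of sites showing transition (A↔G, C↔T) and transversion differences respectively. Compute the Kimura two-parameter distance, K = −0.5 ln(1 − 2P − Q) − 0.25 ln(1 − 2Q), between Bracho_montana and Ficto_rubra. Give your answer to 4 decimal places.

0.1409

Mismatches occur at site 3 (C→G, transversion), site 4 (T→G, transversion), site 14 (G→T, transversion), site 26 (T→C, transition), site 31 (A→T, transversion).
Of the 5 differences, 1 transition and 4 transversions over 39 sites: P = 1/39 = 0.025641, Q = 4/39 = 0.102564.
d = −0.5·ln(0.846154) − 0.25·ln(0.794872) = −0.5·(-0.167054) − 0.25·(-0.229574) = 0.1409.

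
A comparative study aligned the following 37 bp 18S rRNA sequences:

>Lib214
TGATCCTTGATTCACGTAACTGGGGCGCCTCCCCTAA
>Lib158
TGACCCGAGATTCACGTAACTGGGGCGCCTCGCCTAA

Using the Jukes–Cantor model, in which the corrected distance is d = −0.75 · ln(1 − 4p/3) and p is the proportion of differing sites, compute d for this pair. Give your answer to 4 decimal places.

0.1167

Mismatches occur at site 4 (T→C), site 7 (T→G), site 8 (T→A), site 32 (C→G).
p = 4/37 = 0.108108.
d = −0.75 · ln(1 − (4/3)·0.108108) = −0.75 · ln(0.855856) = −0.75 · (-0.155653) = 0.1167.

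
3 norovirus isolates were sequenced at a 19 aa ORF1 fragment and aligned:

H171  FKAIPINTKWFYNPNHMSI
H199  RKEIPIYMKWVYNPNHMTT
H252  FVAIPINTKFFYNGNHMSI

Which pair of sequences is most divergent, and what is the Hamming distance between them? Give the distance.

10

Pairwise Hamming distances:
  H171 vs H199: 7
  H171 vs H252: 3
  H199 vs H252: 10
The largest is 10, between H199 and H252.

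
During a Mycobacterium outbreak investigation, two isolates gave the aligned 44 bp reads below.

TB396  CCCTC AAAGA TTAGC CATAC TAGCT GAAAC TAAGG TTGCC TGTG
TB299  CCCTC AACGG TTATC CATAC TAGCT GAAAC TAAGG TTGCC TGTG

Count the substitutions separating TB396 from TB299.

Differing sites — 8:A/C; 10:A/G; 14:G/T.
That gives 3 mismatches out of 44 aligned sites, so the Hamming distance is 3.

3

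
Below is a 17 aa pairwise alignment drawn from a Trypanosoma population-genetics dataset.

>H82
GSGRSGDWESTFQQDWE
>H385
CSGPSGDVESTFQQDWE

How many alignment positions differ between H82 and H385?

Mismatches occur at site 1 (G/C), site 4 (R/P), site 8 (W/V).
That gives 3 mismatches out of 17 aligned sites, so the Hamming distance is 3.

3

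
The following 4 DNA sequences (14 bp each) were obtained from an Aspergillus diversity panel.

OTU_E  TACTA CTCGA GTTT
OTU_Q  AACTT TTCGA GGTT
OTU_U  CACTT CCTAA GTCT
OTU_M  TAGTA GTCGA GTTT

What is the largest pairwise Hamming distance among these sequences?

8

Pairwise Hamming distances:
  OTU_E vs OTU_Q: 4
  OTU_E vs OTU_U: 6
  OTU_E vs OTU_M: 2
  OTU_Q vs OTU_U: 7
  OTU_Q vs OTU_M: 5
  OTU_U vs OTU_M: 8
The largest is 8, between OTU_U and OTU_M.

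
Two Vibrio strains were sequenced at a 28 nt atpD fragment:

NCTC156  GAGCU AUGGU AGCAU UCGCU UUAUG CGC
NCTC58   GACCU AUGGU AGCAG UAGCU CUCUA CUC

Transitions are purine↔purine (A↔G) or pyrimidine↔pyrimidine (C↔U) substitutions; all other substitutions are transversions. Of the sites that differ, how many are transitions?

Mismatches occur at site 3 (G/C, transversion), site 15 (U/G, transversion), site 17 (C/A, transversion), site 21 (U/C, transition), site 23 (A/C, transversion), site 25 (G/A, transition), site 27 (G/U, transversion).
Of the 7 differences, 2 transitions and 5 transversions, so the answer is 2.

2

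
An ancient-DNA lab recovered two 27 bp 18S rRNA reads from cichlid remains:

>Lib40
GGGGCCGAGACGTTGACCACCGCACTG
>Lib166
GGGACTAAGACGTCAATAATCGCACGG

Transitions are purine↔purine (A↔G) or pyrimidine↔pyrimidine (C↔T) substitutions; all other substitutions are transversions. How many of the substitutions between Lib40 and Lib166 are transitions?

The sequences differ at positions 4 (G/A, transition), 6 (C/T, transition), 7 (G/A, transition), 14 (T/C, transition), 15 (G/A, transition), 17 (C/T, transition), 18 (C/A, transversion), 20 (C/T, transition), 26 (T/G, transversion).
Of the 9 differences, 7 transitions and 2 transversions, so the answer is 7.

7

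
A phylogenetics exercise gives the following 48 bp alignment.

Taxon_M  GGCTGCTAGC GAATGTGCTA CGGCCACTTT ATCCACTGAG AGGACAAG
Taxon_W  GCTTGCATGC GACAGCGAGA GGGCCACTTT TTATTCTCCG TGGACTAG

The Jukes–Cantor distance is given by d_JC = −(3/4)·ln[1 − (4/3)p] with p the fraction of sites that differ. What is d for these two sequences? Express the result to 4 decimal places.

0.5199

Mismatches occur at site 2 (G→C), site 3 (C→T), site 7 (T→A), site 8 (A→T), site 13 (A→C), site 14 (T→A), site 16 (T→C), site 18 (C→A), site 19 (T→G), site 21 (C→G), site 31 (A→T), site 33 (C→A), site 34 (C→T), site 35 (A→T), site 38 (G→C), site 39 (A→C), site 41 (A→T), site 46 (A→T).
p = 18/48 = 0.375000.
d = −0.75 · ln(1 − (4/3)·0.375000) = −0.75 · ln(0.500000) = −0.75 · (-0.693147) = 0.5199.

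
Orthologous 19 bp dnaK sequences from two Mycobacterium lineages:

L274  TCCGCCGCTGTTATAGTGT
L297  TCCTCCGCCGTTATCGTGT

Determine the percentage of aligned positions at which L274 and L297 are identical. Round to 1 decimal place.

84.2%

Mismatches occur at site 4 (G/T), site 9 (T/C), site 15 (A/C).
16 of the 19 sites match, so the percent identity is 16/19 × 100 = 84.2%.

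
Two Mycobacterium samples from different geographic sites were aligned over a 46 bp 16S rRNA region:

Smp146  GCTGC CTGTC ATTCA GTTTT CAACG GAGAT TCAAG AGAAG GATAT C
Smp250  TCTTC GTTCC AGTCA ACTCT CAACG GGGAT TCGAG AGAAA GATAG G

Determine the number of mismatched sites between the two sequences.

Differing sites — 1:G/T; 4:G/T; 6:C/G; 8:G/T; 9:T/C; 12:T/G; 16:G/A; 17:T/C; 19:T/C; 27:A/G; 33:A/G; 40:G/A; 45:T/G; 46:C/G.
That gives 14 mismatches out of 46 aligned sites, so the Hamming distance is 14.

14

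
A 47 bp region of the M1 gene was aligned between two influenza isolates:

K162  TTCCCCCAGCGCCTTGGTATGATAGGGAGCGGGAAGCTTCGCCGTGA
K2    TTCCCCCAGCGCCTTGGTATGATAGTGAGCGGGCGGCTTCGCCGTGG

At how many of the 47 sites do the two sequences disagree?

4

Differing sites — 26:G/T; 34:A/C; 35:A/G; 47:A/G.
That gives 4 mismatches out of 47 aligned sites, so the Hamming distance is 4.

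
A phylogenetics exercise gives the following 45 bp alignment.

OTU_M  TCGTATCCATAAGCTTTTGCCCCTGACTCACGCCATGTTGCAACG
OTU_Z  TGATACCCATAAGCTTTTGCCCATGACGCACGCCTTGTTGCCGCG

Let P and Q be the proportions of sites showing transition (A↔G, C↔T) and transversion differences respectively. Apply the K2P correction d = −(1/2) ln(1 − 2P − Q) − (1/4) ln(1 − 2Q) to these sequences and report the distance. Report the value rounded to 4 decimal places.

0.2030

Mismatches occur at site 2 (C↔G, transversion), site 3 (G↔A, transition), site 6 (T↔C, transition), site 23 (C↔A, transversion), site 28 (T↔G, transversion), site 35 (A↔T, transversion), site 42 (A↔C, transversion), site 43 (A↔G, transition).
Of the 8 differences, 3 transitions and 5 transversions over 45 sites: P = 3/45 = 0.066667, Q = 5/45 = 0.111111.
d = −0.5·ln(0.755555) − 0.25·ln(0.777778) = −0.5·(-0.280303) − 0.25·(-0.251314) = 0.2030.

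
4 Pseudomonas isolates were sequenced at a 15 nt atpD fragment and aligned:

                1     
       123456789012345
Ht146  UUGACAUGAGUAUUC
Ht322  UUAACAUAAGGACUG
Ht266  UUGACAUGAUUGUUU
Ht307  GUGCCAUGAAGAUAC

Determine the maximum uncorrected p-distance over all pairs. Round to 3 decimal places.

Pairwise Hamming distances:
  Ht146 vs Ht322: 5
  Ht146 vs Ht266: 3
  Ht146 vs Ht307: 5
  Ht322 vs Ht266: 7
  Ht322 vs Ht307: 8
  Ht266 vs Ht307: 7
The largest is 8 mismatches, between Ht322 and Ht307; p = 8/15 = 0.533.

0.533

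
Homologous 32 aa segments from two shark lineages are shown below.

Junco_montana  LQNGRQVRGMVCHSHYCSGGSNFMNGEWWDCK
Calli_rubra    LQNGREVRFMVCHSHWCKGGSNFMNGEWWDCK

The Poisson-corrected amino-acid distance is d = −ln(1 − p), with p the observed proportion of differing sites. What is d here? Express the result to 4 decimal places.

0.1335

Differing sites — 6:Q/E; 9:G/F; 16:Y/W; 18:S/K.
p = 4/32 = 0.125000.
d = −ln(1 − 0.125000) = −ln(0.875000) = 0.1335.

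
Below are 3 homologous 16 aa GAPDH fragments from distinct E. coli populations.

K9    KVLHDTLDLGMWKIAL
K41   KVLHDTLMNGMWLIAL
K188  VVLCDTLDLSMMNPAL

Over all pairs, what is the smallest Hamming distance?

Pairwise Hamming distances:
  K9 vs K41: 3
  K9 vs K188: 6
  K41 vs K188: 8
The smallest is 3, between K9 and K41.

3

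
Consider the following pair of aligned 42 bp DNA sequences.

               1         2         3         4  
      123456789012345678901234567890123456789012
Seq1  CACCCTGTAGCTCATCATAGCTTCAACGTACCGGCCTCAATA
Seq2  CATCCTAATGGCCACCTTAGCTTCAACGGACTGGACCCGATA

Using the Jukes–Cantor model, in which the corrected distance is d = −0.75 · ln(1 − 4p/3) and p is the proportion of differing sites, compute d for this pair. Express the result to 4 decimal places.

Differing sites — 3:C/T; 7:G/A; 8:T/A; 9:A/T; 11:C/G; 12:T/C; 15:T/C; 17:A/T; 29:T/G; 32:C/T; 35:C/A; 37:T/C; 39:A/G.
p = 13/42 = 0.309524.
d = −0.75 · ln(1 − (4/3)·0.309524) = −0.75 · ln(0.587301) = −0.75 · (-0.532218) = 0.3992.

0.3992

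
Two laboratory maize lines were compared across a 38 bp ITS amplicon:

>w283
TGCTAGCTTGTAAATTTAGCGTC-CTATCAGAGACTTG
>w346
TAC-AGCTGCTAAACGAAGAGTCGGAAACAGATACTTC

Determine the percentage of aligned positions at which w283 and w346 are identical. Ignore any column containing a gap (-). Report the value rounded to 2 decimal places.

Excluding the 2 gap columns leaves 36 comparable sites.
Differing sites — 2:G/A; 9:T/G; 10:G/C; 15:T/C; 16:T/G; 17:T/A; 20:C/A; 25:C/G; 26:T/A; 28:T/A; 33:G/T; 38:G/C.
24 of the 36 comparable sites match, so the percent identity is 24/36 × 100 = 66.67%.

66.67%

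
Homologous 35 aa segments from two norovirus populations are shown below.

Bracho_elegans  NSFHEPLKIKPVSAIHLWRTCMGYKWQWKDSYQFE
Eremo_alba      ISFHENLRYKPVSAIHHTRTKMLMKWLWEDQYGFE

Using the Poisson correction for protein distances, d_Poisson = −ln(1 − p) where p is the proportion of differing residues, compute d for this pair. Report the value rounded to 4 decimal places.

0.4643

Mismatches occur at site 1 (N→I), site 6 (P→N), site 8 (K→R), site 9 (I→Y), site 17 (L→H), site 18 (W→T), site 21 (C→K), site 23 (G→L), site 24 (Y→M), site 27 (Q→L), site 29 (K→E), site 31 (S→Q), site 33 (Q→G).
p = 13/35 = 0.371429.
d = −ln(1 − 0.371429) = −ln(0.628571) = 0.4643.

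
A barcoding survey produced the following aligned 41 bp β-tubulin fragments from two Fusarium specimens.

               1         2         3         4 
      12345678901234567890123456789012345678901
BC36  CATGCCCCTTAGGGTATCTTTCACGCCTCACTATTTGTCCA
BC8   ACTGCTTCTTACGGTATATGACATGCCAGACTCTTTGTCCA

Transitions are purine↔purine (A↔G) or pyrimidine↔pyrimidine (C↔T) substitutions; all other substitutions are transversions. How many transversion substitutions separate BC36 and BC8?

Differing sites — 1:C/A (Tv); 2:A/C (Tv); 6:C/T (Ti); 7:C/T (Ti); 12:G/C (Tv); 18:C/A (Tv); 20:T/G (Tv); 21:T/A (Tv); 24:C/T (Ti); 28:T/A (Tv); 29:C/G (Tv); 33:A/C (Tv).
Of the 12 differences, 3 transitions and 9 transversions, so the answer is 9.

9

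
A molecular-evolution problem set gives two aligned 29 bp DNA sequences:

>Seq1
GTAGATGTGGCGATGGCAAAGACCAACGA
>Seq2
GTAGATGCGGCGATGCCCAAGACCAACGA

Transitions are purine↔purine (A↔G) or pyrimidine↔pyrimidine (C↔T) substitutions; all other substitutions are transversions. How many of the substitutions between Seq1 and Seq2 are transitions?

Mismatches occur at site 8 (T→C, transition), site 16 (G→C, transversion), site 18 (A→C, transversion).
Of the 3 differences, 1 transition and 2 transversions, so the answer is 1.

1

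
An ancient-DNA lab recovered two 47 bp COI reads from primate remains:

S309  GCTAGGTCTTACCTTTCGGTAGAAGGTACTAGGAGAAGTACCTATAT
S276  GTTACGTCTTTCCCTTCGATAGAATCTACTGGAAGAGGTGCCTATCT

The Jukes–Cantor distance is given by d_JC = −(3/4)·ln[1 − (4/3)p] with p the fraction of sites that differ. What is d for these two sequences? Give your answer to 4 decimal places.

0.3121

Mismatches occur at site 2 (C→T), site 5 (G→C), site 11 (A→T), site 14 (T→C), site 19 (G→A), site 25 (G→T), site 26 (G→C), site 31 (A→G), site 33 (G→A), site 37 (A→G), site 40 (A→G), site 46 (A→C).
p = 12/47 = 0.255319.
d = −0.75 · ln(1 − (4/3)·0.255319) = −0.75 · ln(0.659575) = −0.75 · (-0.416160) = 0.3121.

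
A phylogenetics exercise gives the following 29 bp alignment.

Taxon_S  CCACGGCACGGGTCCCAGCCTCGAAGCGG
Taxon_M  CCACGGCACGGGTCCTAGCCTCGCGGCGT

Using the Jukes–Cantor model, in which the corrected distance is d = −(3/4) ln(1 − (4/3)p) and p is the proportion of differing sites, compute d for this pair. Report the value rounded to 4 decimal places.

Mismatches occur at site 16 (C/T), site 24 (A/C), site 25 (A/G), site 29 (G/T).
p = 4/29 = 0.137931.
d = −0.75 · ln(1 − (4/3)·0.137931) = −0.75 · ln(0.816092) = −0.75 · (-0.203228) = 0.1524.

0.1524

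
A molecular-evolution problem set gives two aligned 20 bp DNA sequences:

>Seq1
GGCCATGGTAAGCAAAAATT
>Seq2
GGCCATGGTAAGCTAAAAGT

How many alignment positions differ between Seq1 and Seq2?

2

The sequences differ at positions 14 (A/T), 19 (T/G).
That gives 2 mismatches out of 20 aligned sites, so the Hamming distance is 2.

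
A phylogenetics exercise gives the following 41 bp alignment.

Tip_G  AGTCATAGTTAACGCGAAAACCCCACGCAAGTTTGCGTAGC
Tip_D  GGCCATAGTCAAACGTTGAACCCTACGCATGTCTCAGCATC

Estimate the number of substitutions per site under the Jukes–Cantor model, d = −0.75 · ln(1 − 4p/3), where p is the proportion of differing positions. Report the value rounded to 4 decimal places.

0.5510

The sequences differ at positions 1 (A/G), 3 (T/C), 10 (T/C), 13 (C/A), 14 (G/C), 15 (C/G), 16 (G/T), 17 (A/T), 18 (A/G), 24 (C/T), 30 (A/T), 33 (T/C), 35 (G/C), 36 (C/A), 38 (T/C), 40 (G/T).
p = 16/41 = 0.390244.
d = −0.75 · ln(1 − (4/3)·0.390244) = −0.75 · ln(0.479675) = −0.75 · (-0.734646) = 0.5510.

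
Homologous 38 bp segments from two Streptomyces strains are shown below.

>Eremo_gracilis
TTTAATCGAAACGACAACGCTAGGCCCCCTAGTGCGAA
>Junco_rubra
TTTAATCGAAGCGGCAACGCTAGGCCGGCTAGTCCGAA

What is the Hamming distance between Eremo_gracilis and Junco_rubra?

Mismatches occur at site 11 (A↔G), site 14 (A↔G), site 27 (C↔G), site 28 (C↔G), site 34 (G↔C).
That gives 5 mismatches out of 38 aligned sites, so the Hamming distance is 5.

5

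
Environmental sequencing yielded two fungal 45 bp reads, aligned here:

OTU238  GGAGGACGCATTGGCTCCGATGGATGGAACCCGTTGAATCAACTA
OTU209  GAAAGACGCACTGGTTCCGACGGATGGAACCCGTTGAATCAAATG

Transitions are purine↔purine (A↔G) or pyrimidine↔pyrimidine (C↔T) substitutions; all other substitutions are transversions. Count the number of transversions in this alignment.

Differing sites — 2:G/A (Ti); 4:G/A (Ti); 11:T/C (Ti); 15:C/T (Ti); 21:T/C (Ti); 43:C/A (Tv); 45:A/G (Ti).
Of the 7 differences, 6 transitions and 1 transversion, so the answer is 1.

1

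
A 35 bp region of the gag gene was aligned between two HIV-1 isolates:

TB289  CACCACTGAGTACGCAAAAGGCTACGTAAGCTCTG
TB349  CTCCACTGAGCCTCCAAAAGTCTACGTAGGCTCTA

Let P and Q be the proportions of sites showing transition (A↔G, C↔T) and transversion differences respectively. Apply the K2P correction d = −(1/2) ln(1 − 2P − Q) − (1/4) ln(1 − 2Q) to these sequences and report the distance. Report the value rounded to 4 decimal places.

Mismatches occur at site 2 (A→T, transversion), site 11 (T→C, transition), site 12 (A→C, transversion), site 13 (C→T, transition), site 14 (G→C, transversion), site 21 (G→T, transversion), site 29 (A→G, transition), site 35 (G→A, transition).
Of the 8 differences, 4 transitions and 4 transversions over 35 sites: P = 4/35 = 0.114286, Q = 4/35 = 0.114286.
d = −0.5·ln(0.657142) − 0.25·ln(0.771428) = −0.5·(-0.419855) − 0.25·(-0.259512) = 0.2748.

0.2748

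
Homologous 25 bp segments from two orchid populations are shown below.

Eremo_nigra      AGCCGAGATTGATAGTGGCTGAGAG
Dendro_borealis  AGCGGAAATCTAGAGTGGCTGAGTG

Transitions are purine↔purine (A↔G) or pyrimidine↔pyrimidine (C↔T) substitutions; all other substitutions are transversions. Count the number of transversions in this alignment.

4

The sequences differ at positions 4 (C/G, transversion), 7 (G/A, transition), 10 (T/C, transition), 11 (G/T, transversion), 13 (T/G, transversion), 24 (A/T, transversion).
Of the 6 differences, 2 transitions and 4 transversions, so the answer is 4.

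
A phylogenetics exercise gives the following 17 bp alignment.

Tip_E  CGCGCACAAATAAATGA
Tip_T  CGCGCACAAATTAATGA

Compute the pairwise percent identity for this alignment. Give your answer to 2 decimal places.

94.12%

Differing sites — 12:A/T.
16 of the 17 sites match, so the percent identity is 16/17 × 100 = 94.12%.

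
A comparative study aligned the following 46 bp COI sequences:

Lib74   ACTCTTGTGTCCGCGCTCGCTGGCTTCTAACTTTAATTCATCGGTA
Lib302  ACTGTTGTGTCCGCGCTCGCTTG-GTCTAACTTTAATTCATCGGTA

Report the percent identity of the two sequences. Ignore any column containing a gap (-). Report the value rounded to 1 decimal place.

93.3%

Excluding the 1 gap column leaves 45 comparable sites.
The sequences differ at positions 4 (C/G), 22 (G/T), 25 (T/G).
42 of the 45 comparable sites match, so the percent identity is 42/45 × 100 = 93.3%.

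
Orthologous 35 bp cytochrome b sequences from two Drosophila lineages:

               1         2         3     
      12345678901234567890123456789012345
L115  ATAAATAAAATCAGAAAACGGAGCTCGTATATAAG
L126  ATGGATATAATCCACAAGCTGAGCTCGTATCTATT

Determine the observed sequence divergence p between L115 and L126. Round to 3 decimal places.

The sequences differ at positions 3 (A/G), 4 (A/G), 8 (A/T), 13 (A/C), 14 (G/A), 15 (A/C), 18 (A/G), 20 (G/T), 31 (A/C), 34 (A/T), 35 (G/T).
There are 11 differences over 35 sites, so p = 11/35 = 0.314.

0.314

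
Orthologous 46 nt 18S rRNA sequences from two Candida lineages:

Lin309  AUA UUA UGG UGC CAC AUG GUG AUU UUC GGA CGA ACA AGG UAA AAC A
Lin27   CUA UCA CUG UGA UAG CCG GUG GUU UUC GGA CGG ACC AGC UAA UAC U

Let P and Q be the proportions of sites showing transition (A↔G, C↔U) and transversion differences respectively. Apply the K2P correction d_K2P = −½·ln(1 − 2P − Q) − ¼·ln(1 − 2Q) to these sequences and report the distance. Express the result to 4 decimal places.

0.4290

Differing sites — 1:A/C (Tv); 5:U/C (Ti); 7:U/C (Ti); 8:G/U (Tv); 12:C/A (Tv); 13:C/U (Ti); 15:C/G (Tv); 16:A/C (Tv); 17:U/C (Ti); 22:A/G (Ti); 33:A/G (Ti); 36:A/C (Tv); 39:G/C (Tv); 43:A/U (Tv); 46:A/U (Tv).
Of the 15 differences, 6 transitions and 9 transversions over 46 sites: P = 6/46 = 0.130435, Q = 9/46 = 0.195652.
d = −0.5·ln(0.543478) − 0.25·ln(0.608696) = −0.5·(-0.609766) − 0.25·(-0.496436) = 0.4290.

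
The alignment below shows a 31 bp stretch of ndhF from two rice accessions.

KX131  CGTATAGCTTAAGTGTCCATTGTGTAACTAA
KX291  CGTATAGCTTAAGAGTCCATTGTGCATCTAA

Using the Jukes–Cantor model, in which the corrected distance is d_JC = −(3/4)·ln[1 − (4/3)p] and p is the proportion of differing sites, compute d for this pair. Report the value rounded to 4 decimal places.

0.1036

The sequences differ at positions 14 (T/A), 25 (T/C), 27 (A/T).
p = 3/31 = 0.096774.
d = −0.75 · ln(1 − (4/3)·0.096774) = −0.75 · ln(0.870968) = −0.75 · (-0.138150) = 0.1036.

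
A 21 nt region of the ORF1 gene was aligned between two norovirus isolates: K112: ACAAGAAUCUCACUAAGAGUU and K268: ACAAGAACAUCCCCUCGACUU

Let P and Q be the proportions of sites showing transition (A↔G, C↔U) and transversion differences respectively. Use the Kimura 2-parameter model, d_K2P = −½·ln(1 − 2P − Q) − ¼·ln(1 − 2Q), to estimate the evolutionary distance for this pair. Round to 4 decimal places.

The sequences differ at positions 8 (U/C, transition), 9 (C/A, transversion), 12 (A/C, transversion), 14 (U/C, transition), 15 (A/U, transversion), 16 (A/C, transversion), 19 (G/C, transversion).
Of the 7 differences, 2 transitions and 5 transversions over 21 sites: P = 2/21 = 0.095238, Q = 5/21 = 0.238095.
d = −0.5·ln(0.571429) − 0.25·ln(0.523810) = −0.5·(-0.559615) − 0.25·(-0.646626) = 0.4415.

0.4415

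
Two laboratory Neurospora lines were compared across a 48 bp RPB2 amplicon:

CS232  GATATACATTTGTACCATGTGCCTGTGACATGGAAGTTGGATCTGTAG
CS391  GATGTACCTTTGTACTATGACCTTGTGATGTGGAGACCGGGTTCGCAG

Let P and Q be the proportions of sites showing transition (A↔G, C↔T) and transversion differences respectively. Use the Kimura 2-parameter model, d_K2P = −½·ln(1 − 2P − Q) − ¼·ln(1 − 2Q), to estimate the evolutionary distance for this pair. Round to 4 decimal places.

0.4968

Differing sites — 4:A/G (Ti); 8:A/C (Tv); 16:C/T (Ti); 20:T/A (Tv); 21:G/C (Tv); 23:C/T (Ti); 29:C/T (Ti); 30:A/G (Ti); 35:A/G (Ti); 36:G/A (Ti); 37:T/C (Ti); 38:T/C (Ti); 41:A/G (Ti); 43:C/T (Ti); 44:T/C (Ti); 46:T/C (Ti).
Of the 16 differences, 13 transitions and 3 transversions over 48 sites: P = 13/48 = 0.270833, Q = 3/48 = 0.062500.
d = −0.5·ln(0.395834) − 0.25·ln(0.875000) = −0.5·(-0.926760) − 0.25·(-0.133531) = 0.4968.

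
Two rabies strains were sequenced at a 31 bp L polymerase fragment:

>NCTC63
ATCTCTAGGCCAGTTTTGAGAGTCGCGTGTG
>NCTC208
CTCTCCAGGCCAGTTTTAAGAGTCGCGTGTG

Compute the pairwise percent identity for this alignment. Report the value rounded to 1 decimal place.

Mismatches occur at site 1 (A↔C), site 6 (T↔C), site 18 (G↔A).
28 of the 31 sites match, so the percent identity is 28/31 × 100 = 90.3%.

90.3%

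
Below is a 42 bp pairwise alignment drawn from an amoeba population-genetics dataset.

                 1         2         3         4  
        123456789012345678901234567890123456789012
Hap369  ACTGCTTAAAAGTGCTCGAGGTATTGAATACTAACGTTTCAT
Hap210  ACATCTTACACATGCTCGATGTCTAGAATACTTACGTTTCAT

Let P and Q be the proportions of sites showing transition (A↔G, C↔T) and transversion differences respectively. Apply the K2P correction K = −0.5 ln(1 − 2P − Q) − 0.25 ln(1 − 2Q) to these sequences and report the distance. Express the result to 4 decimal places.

0.2559

Mismatches occur at site 3 (T/A, transversion), site 4 (G/T, transversion), site 9 (A/C, transversion), site 11 (A/C, transversion), site 12 (G/A, transition), site 20 (G/T, transversion), site 23 (A/C, transversion), site 25 (T/A, transversion), site 33 (A/T, transversion).
Of the 9 differences, 1 transition and 8 transversions over 42 sites: P = 1/42 = 0.023810, Q = 8/42 = 0.190476.
d = −0.5·ln(0.761904) − 0.25·ln(0.619048) = −0.5·(-0.271935) − 0.25·(-0.479572) = 0.2559.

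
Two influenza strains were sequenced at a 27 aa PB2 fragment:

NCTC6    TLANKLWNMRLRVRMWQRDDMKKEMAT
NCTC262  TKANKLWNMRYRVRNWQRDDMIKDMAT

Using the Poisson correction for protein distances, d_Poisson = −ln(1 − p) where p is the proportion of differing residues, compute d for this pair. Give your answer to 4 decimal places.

Mismatches occur at site 2 (L/K), site 11 (L/Y), site 15 (M/N), site 22 (K/I), site 24 (E/D).
p = 5/27 = 0.185185.
d = −ln(1 − 0.185185) = −ln(0.814815) = 0.2048.

0.2048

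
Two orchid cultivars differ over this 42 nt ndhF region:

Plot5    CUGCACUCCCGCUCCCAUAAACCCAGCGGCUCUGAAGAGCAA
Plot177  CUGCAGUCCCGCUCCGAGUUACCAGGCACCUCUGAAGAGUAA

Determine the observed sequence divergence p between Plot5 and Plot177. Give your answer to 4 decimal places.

Mismatches occur at site 6 (C→G), site 16 (C→G), site 18 (U→G), site 19 (A→U), site 20 (A→U), site 24 (C→A), site 25 (A→G), site 28 (G→A), site 29 (G→C), site 40 (C→U).
There are 10 differences over 42 sites, so p = 10/42 = 0.2381.

0.2381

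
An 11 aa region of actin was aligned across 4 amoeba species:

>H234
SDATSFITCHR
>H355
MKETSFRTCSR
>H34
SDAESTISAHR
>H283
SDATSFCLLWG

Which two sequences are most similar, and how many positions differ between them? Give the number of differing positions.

Pairwise Hamming distances:
  H234 vs H355: 5
  H234 vs H34: 4
  H234 vs H283: 5
  H355 vs H34: 9
  H355 vs H283: 8
  H34 vs H283: 7
The smallest is 4, between H234 and H34.

4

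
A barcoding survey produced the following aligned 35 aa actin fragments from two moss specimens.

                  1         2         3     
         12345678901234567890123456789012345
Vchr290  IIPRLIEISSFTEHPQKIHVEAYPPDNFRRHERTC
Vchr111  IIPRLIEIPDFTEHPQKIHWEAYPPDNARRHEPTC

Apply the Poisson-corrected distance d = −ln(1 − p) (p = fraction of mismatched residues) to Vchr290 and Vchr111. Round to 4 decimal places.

Differing sites — 9:S/P; 10:S/D; 20:V/W; 28:F/A; 33:R/P.
p = 5/35 = 0.142857.
d = −ln(1 − 0.142857) = −ln(0.857143) = 0.1542.

0.1542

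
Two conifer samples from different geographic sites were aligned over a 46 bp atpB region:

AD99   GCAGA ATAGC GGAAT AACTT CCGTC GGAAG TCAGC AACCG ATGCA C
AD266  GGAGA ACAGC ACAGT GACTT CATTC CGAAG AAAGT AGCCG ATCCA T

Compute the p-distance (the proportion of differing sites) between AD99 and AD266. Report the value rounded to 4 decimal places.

Mismatches occur at site 2 (C↔G), site 7 (T↔C), site 11 (G↔A), site 12 (G↔C), site 14 (A↔G), site 16 (A↔G), site 22 (C↔A), site 23 (G↔T), site 26 (G↔C), site 31 (T↔A), site 32 (C↔A), site 35 (C↔T), site 37 (A↔G), site 43 (G↔C), site 46 (C↔T).
There are 15 differences over 46 sites, so p = 15/46 = 0.3261.

0.3261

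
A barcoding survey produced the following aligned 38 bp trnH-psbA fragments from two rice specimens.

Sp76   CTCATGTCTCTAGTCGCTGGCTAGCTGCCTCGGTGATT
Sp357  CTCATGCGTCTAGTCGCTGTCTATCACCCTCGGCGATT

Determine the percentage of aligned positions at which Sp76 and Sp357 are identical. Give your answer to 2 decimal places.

81.58%

Differing sites — 7:T/C; 8:C/G; 20:G/T; 24:G/T; 26:T/A; 27:G/C; 34:T/C.
31 of the 38 sites match, so the percent identity is 31/38 × 100 = 81.58%.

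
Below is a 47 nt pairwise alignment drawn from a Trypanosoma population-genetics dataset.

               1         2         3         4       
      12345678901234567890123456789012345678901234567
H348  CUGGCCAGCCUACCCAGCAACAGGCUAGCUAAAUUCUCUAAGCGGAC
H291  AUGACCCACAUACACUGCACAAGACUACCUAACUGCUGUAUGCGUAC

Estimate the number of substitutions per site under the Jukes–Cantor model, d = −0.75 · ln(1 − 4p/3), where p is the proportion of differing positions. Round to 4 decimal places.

The sequences differ at positions 1 (C/A), 4 (G/A), 7 (A/C), 8 (G/A), 10 (C/A), 14 (C/A), 16 (A/U), 20 (A/C), 21 (C/A), 24 (G/A), 28 (G/C), 33 (A/C), 35 (U/G), 38 (C/G), 41 (A/U), 45 (G/U).
p = 16/47 = 0.340426.
d = −0.75 · ln(1 − (4/3)·0.340426) = −0.75 · ln(0.546099) = −0.75 · (-0.604955) = 0.4537.

0.4537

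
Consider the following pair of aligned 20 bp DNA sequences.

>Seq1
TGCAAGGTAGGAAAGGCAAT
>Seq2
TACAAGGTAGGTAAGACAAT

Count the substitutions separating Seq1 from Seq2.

3

The sequences differ at positions 2 (G/A), 12 (A/T), 16 (G/A).
That gives 3 mismatches out of 20 aligned sites, so the Hamming distance is 3.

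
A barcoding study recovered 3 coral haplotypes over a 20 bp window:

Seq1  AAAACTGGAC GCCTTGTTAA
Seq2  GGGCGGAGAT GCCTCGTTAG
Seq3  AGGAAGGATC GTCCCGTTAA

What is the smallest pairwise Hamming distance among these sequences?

Pairwise Hamming distances:
  Seq1 vs Seq2: 10
  Seq1 vs Seq3: 9
  Seq2 vs Seq3: 10
The smallest is 9, between Seq1 and Seq3.

9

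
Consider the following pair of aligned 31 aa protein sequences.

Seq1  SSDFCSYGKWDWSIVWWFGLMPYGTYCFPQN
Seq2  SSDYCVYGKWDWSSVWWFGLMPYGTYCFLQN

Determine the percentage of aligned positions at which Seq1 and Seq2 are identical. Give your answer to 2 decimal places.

Differing sites — 4:F/Y; 6:S/V; 14:I/S; 29:P/L.
27 of the 31 sites match, so the percent identity is 27/31 × 100 = 87.10%.

87.10%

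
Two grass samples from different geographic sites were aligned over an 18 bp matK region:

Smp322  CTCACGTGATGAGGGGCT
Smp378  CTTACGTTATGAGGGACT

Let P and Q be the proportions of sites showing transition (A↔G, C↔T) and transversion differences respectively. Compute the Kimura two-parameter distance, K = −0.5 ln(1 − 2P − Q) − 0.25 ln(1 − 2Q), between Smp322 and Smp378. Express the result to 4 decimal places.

Mismatches occur at site 3 (C→T, transition), site 8 (G→T, transversion), site 16 (G→A, transition).
Of the 3 differences, 2 transitions and 1 transversion over 18 sites: P = 2/18 = 0.111111, Q = 1/18 = 0.055556.
d = −0.5·ln(0.722222) − 0.25·ln(0.888888) = −0.5·(-0.325423) − 0.25·(-0.117784) = 0.1922.

0.1922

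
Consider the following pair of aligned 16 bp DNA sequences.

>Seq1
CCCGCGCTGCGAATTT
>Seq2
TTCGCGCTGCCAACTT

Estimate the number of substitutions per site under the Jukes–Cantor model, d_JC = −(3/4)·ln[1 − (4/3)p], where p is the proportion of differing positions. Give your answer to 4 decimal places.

Mismatches occur at site 1 (C→T), site 2 (C→T), site 11 (G→C), site 14 (T→C).
p = 4/16 = 0.250000.
d = −0.75 · ln(1 − (4/3)·0.250000) = −0.75 · ln(0.666667) = −0.75 · (-0.405465) = 0.3041.

0.3041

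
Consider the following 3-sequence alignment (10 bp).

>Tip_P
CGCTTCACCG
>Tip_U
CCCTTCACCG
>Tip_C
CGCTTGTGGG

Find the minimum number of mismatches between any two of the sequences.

Pairwise Hamming distances:
  Tip_P vs Tip_U: 1
  Tip_P vs Tip_C: 4
  Tip_U vs Tip_C: 5
The smallest is 1, between Tip_P and Tip_U.

1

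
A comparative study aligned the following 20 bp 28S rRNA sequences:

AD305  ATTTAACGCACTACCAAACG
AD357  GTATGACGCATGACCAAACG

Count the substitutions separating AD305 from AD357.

5

Differing sites — 1:A/G; 3:T/A; 5:A/G; 11:C/T; 12:T/G.
That gives 5 mismatches out of 20 aligned sites, so the Hamming distance is 5.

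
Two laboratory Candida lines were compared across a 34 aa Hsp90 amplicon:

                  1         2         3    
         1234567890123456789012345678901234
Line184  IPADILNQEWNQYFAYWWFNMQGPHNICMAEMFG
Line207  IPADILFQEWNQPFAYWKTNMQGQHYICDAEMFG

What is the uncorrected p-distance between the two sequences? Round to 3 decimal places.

The sequences differ at positions 7 (N/F), 13 (Y/P), 18 (W/K), 19 (F/T), 24 (P/Q), 26 (N/Y), 29 (M/D).
There are 7 differences over 34 sites, so p = 7/34 = 0.206.

0.206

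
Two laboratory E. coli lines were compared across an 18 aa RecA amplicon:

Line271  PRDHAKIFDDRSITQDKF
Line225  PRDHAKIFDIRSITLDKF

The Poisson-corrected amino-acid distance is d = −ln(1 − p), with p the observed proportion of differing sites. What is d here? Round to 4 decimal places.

Mismatches occur at site 10 (D→I), site 15 (Q→L).
p = 2/18 = 0.111111.
d = −ln(1 − 0.111111) = −ln(0.888889) = 0.1178.

0.1178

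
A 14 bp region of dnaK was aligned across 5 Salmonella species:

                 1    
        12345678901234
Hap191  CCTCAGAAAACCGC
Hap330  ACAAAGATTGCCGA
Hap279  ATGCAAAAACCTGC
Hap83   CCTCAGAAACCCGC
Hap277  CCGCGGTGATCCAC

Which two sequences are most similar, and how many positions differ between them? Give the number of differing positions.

1

Pairwise Hamming distances:
  Hap191 vs Hap330: 7
  Hap191 vs Hap279: 6
  Hap191 vs Hap83: 1
  Hap191 vs Hap277: 6
  Hap330 vs Hap279: 9
  Hap330 vs Hap83: 7
  Hap330 vs Hap277: 10
  Hap279 vs Hap83: 5
  Hap279 vs Hap277: 9
  Hap83 vs Hap277: 6
The smallest is 1, between Hap191 and Hap83.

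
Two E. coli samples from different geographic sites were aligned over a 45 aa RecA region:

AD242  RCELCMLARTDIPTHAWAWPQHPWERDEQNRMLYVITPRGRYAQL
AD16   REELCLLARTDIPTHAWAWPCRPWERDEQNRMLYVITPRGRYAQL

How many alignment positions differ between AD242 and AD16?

4

Mismatches occur at site 2 (C↔E), site 6 (M↔L), site 21 (Q↔C), site 22 (H↔R).
That gives 4 mismatches out of 45 aligned sites, so the Hamming distance is 4.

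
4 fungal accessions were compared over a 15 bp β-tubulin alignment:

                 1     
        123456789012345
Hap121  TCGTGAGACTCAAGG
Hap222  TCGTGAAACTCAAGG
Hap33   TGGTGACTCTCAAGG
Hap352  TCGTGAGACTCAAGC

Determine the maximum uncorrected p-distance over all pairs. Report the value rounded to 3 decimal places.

0.267

Pairwise Hamming distances:
  Hap121 vs Hap222: 1
  Hap121 vs Hap33: 3
  Hap121 vs Hap352: 1
  Hap222 vs Hap33: 3
  Hap222 vs Hap352: 2
  Hap33 vs Hap352: 4
The largest is 4 mismatches, between Hap33 and Hap352; p = 4/15 = 0.267.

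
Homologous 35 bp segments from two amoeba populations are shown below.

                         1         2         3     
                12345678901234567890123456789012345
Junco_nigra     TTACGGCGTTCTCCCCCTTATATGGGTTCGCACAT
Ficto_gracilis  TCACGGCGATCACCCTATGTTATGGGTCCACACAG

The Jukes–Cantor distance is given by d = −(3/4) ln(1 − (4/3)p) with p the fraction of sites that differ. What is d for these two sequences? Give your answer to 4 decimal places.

The sequences differ at positions 2 (T/C), 9 (T/A), 12 (T/A), 16 (C/T), 17 (C/A), 19 (T/G), 20 (A/T), 28 (T/C), 30 (G/A), 35 (T/G).
p = 10/35 = 0.285714.
d = −0.75 · ln(1 − (4/3)·0.285714) = −0.75 · ln(0.619048) = −0.75 · (-0.479572) = 0.3597.

0.3597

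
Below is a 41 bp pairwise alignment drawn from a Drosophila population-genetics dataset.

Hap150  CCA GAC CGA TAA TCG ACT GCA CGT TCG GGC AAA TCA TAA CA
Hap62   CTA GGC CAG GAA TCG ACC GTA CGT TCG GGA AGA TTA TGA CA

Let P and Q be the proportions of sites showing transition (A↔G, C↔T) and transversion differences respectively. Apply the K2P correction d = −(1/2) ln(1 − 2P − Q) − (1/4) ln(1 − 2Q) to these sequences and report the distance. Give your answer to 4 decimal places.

The sequences differ at positions 2 (C/T, transition), 5 (A/G, transition), 8 (G/A, transition), 9 (A/G, transition), 10 (T/G, transversion), 18 (T/C, transition), 20 (C/T, transition), 30 (C/A, transversion), 32 (A/G, transition), 35 (C/T, transition), 38 (A/G, transition).
Of the 11 differences, 9 transitions and 2 transversions over 41 sites: P = 9/41 = 0.219512, Q = 2/41 = 0.048780.
d = −0.5·ln(0.512196) − 0.25·ln(0.902440) = −0.5·(-0.669048) − 0.25·(-0.102653) = 0.3602.

0.3602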